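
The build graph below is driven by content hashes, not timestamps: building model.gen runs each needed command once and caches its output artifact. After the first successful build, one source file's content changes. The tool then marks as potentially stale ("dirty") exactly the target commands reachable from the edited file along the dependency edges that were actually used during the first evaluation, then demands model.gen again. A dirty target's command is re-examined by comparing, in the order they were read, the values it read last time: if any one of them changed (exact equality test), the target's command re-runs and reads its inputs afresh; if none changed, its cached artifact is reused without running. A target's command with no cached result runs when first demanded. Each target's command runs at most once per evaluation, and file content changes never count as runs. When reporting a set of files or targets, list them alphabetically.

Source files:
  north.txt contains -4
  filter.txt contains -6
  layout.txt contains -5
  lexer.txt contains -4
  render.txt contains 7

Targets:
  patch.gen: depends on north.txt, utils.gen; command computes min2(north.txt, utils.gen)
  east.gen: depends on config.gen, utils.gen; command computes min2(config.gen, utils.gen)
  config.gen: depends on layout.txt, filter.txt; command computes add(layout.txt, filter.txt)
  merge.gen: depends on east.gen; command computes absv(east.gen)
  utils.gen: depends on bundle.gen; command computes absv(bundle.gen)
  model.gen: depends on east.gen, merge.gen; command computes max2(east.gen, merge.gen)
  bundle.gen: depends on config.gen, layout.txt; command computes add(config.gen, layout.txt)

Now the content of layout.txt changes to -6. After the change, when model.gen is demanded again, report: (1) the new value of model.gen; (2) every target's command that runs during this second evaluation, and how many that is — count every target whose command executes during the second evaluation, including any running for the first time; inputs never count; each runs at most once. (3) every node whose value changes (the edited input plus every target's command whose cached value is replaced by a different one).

model.gen now evaluates to 12.
Run set: bundle.gen, config.gen, east.gen, merge.gen, model.gen, utils.gen (6 run).
Changed values: bundle.gen, config.gen, east.gen, layout.txt, merge.gen, model.gen, utils.gen.

Initial pass — values computed on the first demand:
  config.gen = add(-5, -6) = -11
  bundle.gen = add(-11, -5) = -16
  utils.gen = absv(-16) = 16
  east.gen = min2(-11, 16) = -11
  merge.gen = absv(-11) = 11
  model.gen = max2(-11, 11) = 11

Second demand — change propagation:
  config.gen: re-runs because layout.txt -5->-6; new result -12.
  bundle.gen: re-runs because config.gen -11->-12; layout.txt -5->-6; new result -18.
  utils.gen: re-runs because bundle.gen -16->-18; new result 18.
  east.gen: re-runs because config.gen -11->-12; utils.gen 16->18; new result -12.
  merge.gen: re-runs because east.gen -11->-12; new result 12.
  model.gen: re-runs because east.gen -11->-12; merge.gen 11->12; new result 12.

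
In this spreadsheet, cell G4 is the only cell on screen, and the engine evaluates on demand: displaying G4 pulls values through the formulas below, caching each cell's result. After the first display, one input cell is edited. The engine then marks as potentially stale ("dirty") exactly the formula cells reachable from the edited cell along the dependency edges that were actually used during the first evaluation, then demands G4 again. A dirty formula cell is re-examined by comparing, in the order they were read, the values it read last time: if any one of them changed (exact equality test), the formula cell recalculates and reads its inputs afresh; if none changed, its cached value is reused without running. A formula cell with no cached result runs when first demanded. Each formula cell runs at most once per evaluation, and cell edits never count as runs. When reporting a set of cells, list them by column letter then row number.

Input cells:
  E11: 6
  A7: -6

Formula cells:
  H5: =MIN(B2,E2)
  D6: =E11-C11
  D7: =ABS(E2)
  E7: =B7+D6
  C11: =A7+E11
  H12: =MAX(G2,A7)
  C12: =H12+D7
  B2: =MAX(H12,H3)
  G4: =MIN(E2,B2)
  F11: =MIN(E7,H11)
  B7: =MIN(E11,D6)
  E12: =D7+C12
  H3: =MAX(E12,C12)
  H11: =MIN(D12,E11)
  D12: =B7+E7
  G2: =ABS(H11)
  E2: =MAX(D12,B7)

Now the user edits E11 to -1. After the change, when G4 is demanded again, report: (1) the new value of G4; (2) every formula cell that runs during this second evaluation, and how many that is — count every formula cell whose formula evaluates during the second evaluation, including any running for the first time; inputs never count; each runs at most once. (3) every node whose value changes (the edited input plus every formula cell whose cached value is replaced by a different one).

G4 now evaluates to 4.
Run set: B2, B7, C11, C12, D6, D7, D12, E2, E7, E12, G2, G4, H3, H11, H12 (15 run).
Changed values: B2, B7, C11, C12, D7, D12, E2, E7, E11, E12, G2, G4, H3, H11, H12.

Initial pass — values computed on the first demand:
  C11 = -6 + 6 = 0
  D6 = 6 - 0 = 6
  B7 = MIN(6, 6) = 6
  E7 = 6 + 6 = 12
  D12 = 6 + 12 = 18
  E2 = MAX(18, 6) = 18
  D7 = ABS(18) = 18
  H11 = MIN(18, 6) = 6
  G2 = ABS(6) = 6
  H12 = MAX(6, -6) = 6
  C12 = 6 + 18 = 24
  E12 = 18 + 24 = 42
  H3 = MAX(42, 24) = 42
  B2 = MAX(6, 42) = 42
  G4 = MIN(18, 42) = 18

Second demand — change propagation:
  C11: re-runs because E11 6->-1; new result -7.
  D6: re-runs because E11 6->-1; C11 0->-7; new result 6 (unchanged).
  B7: re-runs because E11 6->-1; new result -1.
  E7: re-runs because B7 6->-1; new result 5.
  D12: re-runs because B7 6->-1; E7 12->5; new result 4.
  E2: re-runs because D12 18->4; B7 6->-1; new result 4.
  D7: re-runs because E2 18->4; new result 4.
  H11: re-runs because D12 18->4; E11 6->-1; new result -1.
  G2: re-runs because H11 6->-1; new result 1.
  H12: re-runs because G2 6->1; new result 1.
  C12: re-runs because H12 6->1; D7 18->4; new result 5.
  E12: re-runs because D7 18->4; C12 24->5; new result 9.
  H3: re-runs because E12 42->9; C12 24->5; new result 9.
  B2: re-runs because H12 6->1; H3 42->9; new result 9.
  G4: re-runs because E2 18->4; B2 42->9; new result 4.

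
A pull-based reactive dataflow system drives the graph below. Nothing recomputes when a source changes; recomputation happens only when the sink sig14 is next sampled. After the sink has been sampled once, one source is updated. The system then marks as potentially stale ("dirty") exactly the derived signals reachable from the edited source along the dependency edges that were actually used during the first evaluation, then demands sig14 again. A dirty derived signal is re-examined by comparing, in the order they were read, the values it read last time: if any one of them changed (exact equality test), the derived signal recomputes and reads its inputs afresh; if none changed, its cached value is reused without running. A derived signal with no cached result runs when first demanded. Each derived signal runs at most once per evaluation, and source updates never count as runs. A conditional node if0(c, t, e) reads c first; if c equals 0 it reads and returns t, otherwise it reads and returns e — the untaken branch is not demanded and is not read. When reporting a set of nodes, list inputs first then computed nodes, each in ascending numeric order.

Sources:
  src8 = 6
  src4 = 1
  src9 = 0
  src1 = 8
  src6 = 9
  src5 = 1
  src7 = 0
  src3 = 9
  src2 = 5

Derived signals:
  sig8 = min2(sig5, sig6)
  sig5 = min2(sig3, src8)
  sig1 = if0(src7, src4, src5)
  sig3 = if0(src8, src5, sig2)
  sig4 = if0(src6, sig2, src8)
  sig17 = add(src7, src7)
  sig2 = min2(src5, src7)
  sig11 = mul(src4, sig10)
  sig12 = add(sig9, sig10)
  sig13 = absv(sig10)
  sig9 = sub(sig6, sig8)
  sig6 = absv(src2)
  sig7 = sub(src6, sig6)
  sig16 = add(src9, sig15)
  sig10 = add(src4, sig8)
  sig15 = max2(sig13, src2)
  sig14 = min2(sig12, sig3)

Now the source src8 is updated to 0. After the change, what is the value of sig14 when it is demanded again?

First evaluation (everything demanded from the output):
  sig2 = min2(1, 0) = 0
  sig3 = if0(src8=6 -> else branch sig2) = 0
  sig5 = min2(0, 6) = 0
  sig6 = absv(5) = 5
  sig8 = min2(0, 5) = 0
  sig9 = sub(5, 0) = 5
  sig10 = add(1, 0) = 1
  sig12 = add(5, 1) = 6
  sig14 = min2(6, 0) = 0

Propagation after the edit:
  sig3: runs — src8 6->0; result 1.
  sig5: runs — sig3 0->1; src8 6->0; result 0 (same value as before).
  sig8: checked — values it read are unchanged (sig5 unchanged, sig6 unchanged); reused cached 0 without running.
  sig9: checked — values it read are unchanged (sig6 unchanged, sig8 unchanged); reused cached 5 without running.
  sig10: checked — values it read are unchanged (src4 unchanged, sig8 unchanged); reused cached 1 without running.
  sig12: checked — values it read are unchanged (sig9 unchanged, sig10 unchanged); reused cached 6 without running.
  sig14: runs — sig3 0->1; result 1.

Key observation: the cutoff stops propagation at sig8 — its inputs' values are unchanged, so it reuses its cache.

New value of sig14: 1.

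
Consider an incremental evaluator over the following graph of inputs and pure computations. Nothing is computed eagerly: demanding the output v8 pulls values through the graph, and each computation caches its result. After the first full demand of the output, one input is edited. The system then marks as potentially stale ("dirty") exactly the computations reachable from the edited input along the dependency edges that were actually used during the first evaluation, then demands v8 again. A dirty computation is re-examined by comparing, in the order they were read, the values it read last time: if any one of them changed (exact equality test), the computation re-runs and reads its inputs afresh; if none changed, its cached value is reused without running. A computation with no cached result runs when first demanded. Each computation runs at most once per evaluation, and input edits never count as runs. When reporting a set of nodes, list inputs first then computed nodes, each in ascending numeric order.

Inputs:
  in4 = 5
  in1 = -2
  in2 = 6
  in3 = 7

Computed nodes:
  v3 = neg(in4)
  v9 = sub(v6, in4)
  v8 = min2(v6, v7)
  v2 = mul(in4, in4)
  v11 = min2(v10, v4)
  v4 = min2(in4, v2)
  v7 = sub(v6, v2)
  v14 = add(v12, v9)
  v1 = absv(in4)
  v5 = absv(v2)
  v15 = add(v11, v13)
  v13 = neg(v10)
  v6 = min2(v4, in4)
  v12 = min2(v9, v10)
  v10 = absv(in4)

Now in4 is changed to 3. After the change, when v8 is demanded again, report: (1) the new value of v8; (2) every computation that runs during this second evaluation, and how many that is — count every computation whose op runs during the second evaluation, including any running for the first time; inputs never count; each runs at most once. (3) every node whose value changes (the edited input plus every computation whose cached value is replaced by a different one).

Initial pass — values computed on the first demand:
  v2 = mul(5, 5) = 25
  v4 = min2(5, 25) = 5
  v6 = min2(5, 5) = 5
  v7 = sub(5, 25) = -20
  v8 = min2(5, -20) = -20

Second demand — change propagation:
  v2: re-runs because in4 5->3; in4 5->3; new result 9.
  v4: re-runs because in4 5->3; v2 25->9; new result 3.
  v6: re-runs because v4 5->3; in4 5->3; new result 3.
  v7: re-runs because v6 5->3; v2 25->9; new result -6.
  v8: re-runs because v6 5->3; v7 -20->-6; new result -6.

v8 now evaluates to -6.
Run set: v2, v4, v6, v7, v8 (5 run).
Changed values: in4, v2, v4, v6, v7, v8.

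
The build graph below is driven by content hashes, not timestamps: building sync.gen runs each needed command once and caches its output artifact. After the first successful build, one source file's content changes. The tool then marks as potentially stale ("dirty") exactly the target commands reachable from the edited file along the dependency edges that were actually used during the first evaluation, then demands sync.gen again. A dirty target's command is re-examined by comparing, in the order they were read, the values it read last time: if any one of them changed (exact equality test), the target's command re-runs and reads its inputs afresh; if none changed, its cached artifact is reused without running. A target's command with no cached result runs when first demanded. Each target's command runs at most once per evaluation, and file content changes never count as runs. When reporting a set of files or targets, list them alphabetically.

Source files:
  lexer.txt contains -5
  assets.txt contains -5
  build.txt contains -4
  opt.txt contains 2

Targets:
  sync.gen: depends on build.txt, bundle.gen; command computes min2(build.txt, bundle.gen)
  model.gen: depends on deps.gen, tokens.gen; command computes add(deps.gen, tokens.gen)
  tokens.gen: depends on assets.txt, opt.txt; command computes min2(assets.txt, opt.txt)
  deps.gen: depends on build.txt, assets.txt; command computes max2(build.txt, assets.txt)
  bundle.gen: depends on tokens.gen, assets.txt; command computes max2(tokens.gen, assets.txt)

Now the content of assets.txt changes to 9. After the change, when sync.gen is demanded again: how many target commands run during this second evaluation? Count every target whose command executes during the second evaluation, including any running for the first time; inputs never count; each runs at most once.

Run set: bundle.gen, sync.gen, tokens.gen (3 run).

Initial pass — values computed on the first demand:
  tokens.gen = min2(-5, 2) = -5
  bundle.gen = max2(-5, -5) = -5
  sync.gen = min2(-4, -5) = -5

Second demand — change propagation:
  tokens.gen: re-runs because assets.txt -5->9; new result 2.
  bundle.gen: re-runs because tokens.gen -5->2; assets.txt -5->9; new result 9.
  sync.gen: re-runs because bundle.gen -5->9; new result -4.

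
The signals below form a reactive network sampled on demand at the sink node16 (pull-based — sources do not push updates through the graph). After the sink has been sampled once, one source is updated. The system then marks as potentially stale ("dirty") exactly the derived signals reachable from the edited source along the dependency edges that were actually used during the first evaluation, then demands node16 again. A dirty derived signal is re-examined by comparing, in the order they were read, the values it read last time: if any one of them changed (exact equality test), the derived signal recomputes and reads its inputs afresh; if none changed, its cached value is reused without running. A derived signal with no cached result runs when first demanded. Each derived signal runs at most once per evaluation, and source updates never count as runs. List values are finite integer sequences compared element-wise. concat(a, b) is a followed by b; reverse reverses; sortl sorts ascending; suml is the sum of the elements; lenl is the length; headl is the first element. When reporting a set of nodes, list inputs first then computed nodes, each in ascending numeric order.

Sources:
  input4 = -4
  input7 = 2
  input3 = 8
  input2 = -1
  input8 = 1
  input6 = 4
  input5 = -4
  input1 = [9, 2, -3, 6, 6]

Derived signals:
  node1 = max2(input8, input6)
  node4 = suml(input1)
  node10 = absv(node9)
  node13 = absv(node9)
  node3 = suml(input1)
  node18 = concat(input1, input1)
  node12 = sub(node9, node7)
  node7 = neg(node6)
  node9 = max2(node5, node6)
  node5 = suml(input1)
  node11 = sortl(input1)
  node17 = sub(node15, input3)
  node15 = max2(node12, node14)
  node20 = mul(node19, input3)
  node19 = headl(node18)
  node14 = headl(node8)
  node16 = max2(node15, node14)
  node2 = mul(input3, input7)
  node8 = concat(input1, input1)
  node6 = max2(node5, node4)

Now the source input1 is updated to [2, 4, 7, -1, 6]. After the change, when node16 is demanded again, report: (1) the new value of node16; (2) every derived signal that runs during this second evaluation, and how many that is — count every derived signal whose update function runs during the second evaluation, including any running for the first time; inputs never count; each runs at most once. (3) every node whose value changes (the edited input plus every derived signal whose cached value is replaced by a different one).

node16 now evaluates to 36.
Run set: node4, node5, node6, node7, node8, node9, node12, node14, node15, node16 (10 run).
Changed values: input1, node4, node5, node6, node7, node8, node9, node12, node14, node15, node16.

Initial pass — values computed on the first demand:
  node4 = suml([9, 2, -3, 6, 6]) = 20
  node5 = suml([9, 2, -3, 6, 6]) = 20
  node6 = max2(20, 20) = 20
  node7 = neg(20) = -20
  node8 = concat([9, 2, -3, 6, 6], [9, 2, -3, 6, 6]) = [9, 2, -3, 6, 6, 9, 2, -3, 6, 6]
  node9 = max2(20, 20) = 20
  node12 = sub(20, -20) = 40
  node14 = headl([9, 2, -3, 6, 6, 9, 2, -3, 6, 6]) = 9
  node15 = max2(40, 9) = 40
  node16 = max2(40, 9) = 40

Second demand — change propagation:
  node4: re-runs because input1 [9, 2, -3, 6, 6]->[2, 4, 7, -1, 6]; new result 18.
  node5: re-runs because input1 [9, 2, -3, 6, 6]->[2, 4, 7, -1, 6]; new result 18.
  node6: re-runs because node5 20->18; node4 20->18; new result 18.
  node7: re-runs because node6 20->18; new result -18.
  node8: re-runs because input1 [9, 2, -3, 6, 6]->[2, 4, 7, -1, 6]; input1 [9, 2, -3, 6, 6]->[2, 4, 7, -1, 6]; new result [2, 4, 7, -1, 6, 2, 4, 7, -1, 6].
  node9: re-runs because node5 20->18; node6 20->18; new result 18.
  node12: re-runs because node9 20->18; node7 -20->-18; new result 36.
  node14: re-runs because node8 [9, 2, -3, 6, 6, 9, 2, -3, 6, 6]->[2, 4, 7, -1, 6, 2, 4, 7, -1, 6]; new result 2.
  node15: re-runs because node12 40->36; node14 9->2; new result 36.
  node16: re-runs because node15 40->36; node14 9->2; new result 36.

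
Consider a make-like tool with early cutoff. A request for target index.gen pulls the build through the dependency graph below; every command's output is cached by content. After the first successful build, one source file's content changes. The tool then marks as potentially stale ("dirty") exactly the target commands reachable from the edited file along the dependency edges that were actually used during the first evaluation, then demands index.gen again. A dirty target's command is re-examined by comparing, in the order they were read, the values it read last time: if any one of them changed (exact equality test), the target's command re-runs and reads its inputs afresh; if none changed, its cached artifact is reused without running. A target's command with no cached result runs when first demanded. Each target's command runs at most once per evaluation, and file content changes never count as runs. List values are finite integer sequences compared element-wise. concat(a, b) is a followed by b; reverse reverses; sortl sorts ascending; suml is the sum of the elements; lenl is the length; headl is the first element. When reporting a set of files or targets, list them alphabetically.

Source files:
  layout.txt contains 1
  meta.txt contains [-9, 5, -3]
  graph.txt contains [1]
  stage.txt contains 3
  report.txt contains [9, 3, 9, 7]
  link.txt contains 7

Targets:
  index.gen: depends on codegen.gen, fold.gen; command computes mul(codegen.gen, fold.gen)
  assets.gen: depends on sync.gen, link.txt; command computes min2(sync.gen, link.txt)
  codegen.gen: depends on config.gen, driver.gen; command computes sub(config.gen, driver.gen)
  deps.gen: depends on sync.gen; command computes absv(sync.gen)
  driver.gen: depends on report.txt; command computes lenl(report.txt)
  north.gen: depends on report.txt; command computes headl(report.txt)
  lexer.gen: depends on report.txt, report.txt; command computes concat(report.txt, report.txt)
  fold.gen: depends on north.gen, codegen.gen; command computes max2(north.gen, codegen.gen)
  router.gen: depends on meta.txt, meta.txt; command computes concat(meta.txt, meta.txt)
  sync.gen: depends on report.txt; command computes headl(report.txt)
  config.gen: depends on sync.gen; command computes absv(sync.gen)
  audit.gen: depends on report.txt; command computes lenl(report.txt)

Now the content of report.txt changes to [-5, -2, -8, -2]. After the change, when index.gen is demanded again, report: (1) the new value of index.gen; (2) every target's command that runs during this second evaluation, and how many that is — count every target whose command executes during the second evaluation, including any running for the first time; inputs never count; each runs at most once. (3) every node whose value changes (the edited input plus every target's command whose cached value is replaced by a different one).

Demanding index.gen again yields 1.
7 target commands run: codegen.gen, config.gen, driver.gen, fold.gen, index.gen, north.gen, sync.gen.
The nodes whose values change: codegen.gen, config.gen, fold.gen, index.gen, north.gen, report.txt, sync.gen.

First demand of the output computes:
  driver.gen = lenl([9, 3, 9, 7]) = 4
  north.gen = headl([9, 3, 9, 7]) = 9
  sync.gen = headl([9, 3, 9, 7]) = 9
  config.gen = absv(9) = 9
  codegen.gen = sub(9, 4) = 5
  fold.gen = max2(9, 5) = 9
  index.gen = mul(5, 9) = 45

After the edit, cleaning proceeds:
  driver.gen: a read changed (report.txt [9, 3, 9, 7]->[-5, -2, -8, -2]) — executes, giving 4 — identical to its old value.
  north.gen: a read changed (report.txt [9, 3, 9, 7]->[-5, -2, -8, -2]) — executes, giving -5.
  sync.gen: a read changed (report.txt [9, 3, 9, 7]->[-5, -2, -8, -2]) — executes, giving -5.
  config.gen: a read changed (sync.gen 9->-5) — executes, giving 5.
  codegen.gen: a read changed (config.gen 9->5) — executes, giving 1.
  fold.gen: a read changed (north.gen 9->-5; codegen.gen 5->1) — executes, giving 1.
  index.gen: a read changed (codegen.gen 5->1; fold.gen 9->1) — executes, giving 1.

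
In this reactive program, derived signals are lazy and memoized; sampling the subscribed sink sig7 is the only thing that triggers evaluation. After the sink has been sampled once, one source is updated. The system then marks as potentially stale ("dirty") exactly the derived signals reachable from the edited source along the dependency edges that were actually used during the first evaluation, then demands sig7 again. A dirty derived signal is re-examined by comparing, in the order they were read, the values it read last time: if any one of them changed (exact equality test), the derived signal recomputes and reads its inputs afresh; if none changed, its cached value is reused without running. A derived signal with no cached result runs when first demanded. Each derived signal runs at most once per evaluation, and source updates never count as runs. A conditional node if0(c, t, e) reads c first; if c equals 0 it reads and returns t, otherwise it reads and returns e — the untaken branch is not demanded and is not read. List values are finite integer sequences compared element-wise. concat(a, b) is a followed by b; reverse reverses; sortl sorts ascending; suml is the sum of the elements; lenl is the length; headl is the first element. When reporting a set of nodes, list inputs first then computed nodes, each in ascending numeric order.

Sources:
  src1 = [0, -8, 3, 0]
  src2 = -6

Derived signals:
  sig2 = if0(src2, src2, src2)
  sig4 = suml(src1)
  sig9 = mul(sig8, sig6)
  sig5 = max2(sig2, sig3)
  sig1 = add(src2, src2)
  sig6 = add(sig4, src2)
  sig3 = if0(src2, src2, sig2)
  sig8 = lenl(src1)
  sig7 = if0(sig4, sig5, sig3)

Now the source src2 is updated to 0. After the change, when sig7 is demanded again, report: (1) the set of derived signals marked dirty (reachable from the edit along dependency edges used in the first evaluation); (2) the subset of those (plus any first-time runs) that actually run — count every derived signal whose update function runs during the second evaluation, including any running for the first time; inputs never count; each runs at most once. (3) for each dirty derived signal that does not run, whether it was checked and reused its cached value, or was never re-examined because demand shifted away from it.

The edit dirties: sig2, sig3, sig7.
2 derived signals run: sig3, sig7.
Unvisited dirty nodes (no longer demanded): sig2.
Note the branch switch — demand abandons sig2, which is never re-examined.

First demand of the output computes:
  sig2 = if0(src2=-6 -> else branch src2) = -6
  sig3 = if0(src2=-6 -> else branch sig2) = -6
  sig4 = suml([0, -8, 3, 0]) = -5
  sig7 = if0(sig4=-5 -> else branch sig3) = -6

After the edit, cleaning proceeds:
  sig2: stays stale; no demand reaches it after the flip.
  sig3: a read changed (src2 -6->0) — executes, giving 0.
  sig7: a read changed (sig3 -6->0) — executes, giving 0.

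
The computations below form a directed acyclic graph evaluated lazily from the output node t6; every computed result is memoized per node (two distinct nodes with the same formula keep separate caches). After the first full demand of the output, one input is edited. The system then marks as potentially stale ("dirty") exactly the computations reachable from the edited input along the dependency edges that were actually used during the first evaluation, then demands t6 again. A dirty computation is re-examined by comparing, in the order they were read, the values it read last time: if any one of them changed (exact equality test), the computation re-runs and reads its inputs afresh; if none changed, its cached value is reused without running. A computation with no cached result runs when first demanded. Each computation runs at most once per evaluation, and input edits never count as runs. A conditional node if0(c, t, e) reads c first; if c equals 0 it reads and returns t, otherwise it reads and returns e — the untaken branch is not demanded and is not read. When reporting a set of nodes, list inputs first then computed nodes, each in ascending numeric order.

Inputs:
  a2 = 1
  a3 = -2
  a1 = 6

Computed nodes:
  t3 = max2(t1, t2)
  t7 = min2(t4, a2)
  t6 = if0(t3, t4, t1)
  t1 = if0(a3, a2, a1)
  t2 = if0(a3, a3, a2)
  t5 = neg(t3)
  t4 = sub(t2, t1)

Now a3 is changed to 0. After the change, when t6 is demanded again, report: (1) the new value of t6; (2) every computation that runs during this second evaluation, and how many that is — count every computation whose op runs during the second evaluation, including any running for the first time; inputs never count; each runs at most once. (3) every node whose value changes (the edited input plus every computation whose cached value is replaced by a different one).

Demanding t6 again yields 1.
4 computations run: t1, t2, t3, t6.
The nodes whose values change: a3, t1, t2, t3, t6.

First demand of the output computes:
  t1 = if0(a3=-2 -> else branch a1) = 6
  t2 = if0(a3=-2 -> else branch a2) = 1
  t3 = max2(6, 1) = 6
  t6 = if0(t3=6 -> else branch t1) = 6

After the edit, cleaning proceeds:
  t1: a read changed (a3 -2->0) — executes, giving 1.
  t2: a read changed (a3 -2->0) — executes, giving 0.
  t3: a read changed (t1 6->1; t2 1->0) — executes, giving 1.
  t6: a read changed (t3 6->1; t1 6->1) — executes, giving 1.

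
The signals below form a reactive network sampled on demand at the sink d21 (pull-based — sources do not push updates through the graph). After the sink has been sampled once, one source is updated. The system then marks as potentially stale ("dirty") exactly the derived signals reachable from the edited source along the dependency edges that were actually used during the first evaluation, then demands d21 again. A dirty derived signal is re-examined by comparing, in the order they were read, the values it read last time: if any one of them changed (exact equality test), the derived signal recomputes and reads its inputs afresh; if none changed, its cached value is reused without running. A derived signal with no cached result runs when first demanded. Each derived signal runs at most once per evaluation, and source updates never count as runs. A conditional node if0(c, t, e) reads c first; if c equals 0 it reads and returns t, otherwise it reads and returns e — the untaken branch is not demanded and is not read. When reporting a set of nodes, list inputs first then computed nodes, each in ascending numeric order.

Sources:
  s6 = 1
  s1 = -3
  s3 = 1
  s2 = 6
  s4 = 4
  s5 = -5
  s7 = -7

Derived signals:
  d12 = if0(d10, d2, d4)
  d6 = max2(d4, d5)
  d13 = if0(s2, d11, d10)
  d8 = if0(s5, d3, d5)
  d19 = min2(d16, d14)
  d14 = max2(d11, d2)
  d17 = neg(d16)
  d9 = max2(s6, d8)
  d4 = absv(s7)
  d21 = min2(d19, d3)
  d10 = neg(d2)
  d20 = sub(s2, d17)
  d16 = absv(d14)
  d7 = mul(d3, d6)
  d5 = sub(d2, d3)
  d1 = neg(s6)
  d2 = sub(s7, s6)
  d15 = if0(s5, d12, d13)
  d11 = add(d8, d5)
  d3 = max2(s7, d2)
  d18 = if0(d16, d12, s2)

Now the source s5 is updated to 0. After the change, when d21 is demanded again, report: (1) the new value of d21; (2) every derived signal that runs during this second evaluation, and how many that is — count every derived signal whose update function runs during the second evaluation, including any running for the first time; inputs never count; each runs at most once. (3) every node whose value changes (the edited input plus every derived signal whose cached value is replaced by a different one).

d21 now evaluates to -8.
Run set: d8, d11, d14, d16, d19, d21 (6 run).
Changed values: s5, d8, d11, d14, d16, d19, d21.

Initial pass — values computed on the first demand:
  d2 = sub(-7, 1) = -8
  d3 = max2(-7, -8) = -7
  d5 = sub(-8, -7) = -1
  d8 = if0(s5=-5 -> else branch d5) = -1
  d11 = add(-1, -1) = -2
  d14 = max2(-2, -8) = -2
  d16 = absv(-2) = 2
  d19 = min2(2, -2) = -2
  d21 = min2(-2, -7) = -7

Second demand — change propagation:
  d8: re-runs because s5 -5->0; new result -7.
  d11: re-runs because d8 -1->-7; new result -8.
  d14: re-runs because d11 -2->-8; new result -8.
  d16: re-runs because d14 -2->-8; new result 8.
  d19: re-runs because d16 2->8; d14 -2->-8; new result -8.
  d21: re-runs because d19 -2->-8; new result -8.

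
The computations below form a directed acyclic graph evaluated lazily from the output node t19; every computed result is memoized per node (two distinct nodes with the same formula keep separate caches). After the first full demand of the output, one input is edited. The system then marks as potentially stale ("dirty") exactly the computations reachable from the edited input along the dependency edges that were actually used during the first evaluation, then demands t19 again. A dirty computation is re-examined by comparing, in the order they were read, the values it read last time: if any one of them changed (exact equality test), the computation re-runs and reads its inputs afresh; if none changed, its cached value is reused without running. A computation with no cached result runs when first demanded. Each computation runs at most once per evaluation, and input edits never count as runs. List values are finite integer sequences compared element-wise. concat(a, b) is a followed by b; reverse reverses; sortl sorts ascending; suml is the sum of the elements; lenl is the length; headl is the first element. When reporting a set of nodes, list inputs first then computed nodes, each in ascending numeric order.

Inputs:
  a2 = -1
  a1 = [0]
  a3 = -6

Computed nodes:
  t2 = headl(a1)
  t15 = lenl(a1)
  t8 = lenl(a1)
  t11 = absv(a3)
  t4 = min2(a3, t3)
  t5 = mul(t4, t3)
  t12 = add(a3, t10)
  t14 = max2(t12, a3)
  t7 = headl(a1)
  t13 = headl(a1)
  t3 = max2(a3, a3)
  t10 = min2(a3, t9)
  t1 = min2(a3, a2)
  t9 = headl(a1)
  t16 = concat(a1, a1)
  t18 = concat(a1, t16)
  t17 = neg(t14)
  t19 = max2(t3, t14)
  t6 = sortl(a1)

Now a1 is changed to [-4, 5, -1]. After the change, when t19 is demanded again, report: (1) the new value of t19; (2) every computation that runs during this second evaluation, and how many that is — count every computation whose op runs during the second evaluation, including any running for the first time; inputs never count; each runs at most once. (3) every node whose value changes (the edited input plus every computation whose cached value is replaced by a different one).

First demand of the output computes:
  t3 = max2(-6, -6) = -6
  t9 = headl([0]) = 0
  t10 = min2(-6, 0) = -6
  t12 = add(-6, -6) = -12
  t14 = max2(-12, -6) = -6
  t19 = max2(-6, -6) = -6

After the edit, cleaning proceeds:
  t9: a read changed (a1 [0]->[-4, 5, -1]) — executes, giving -4.
  t10: a read changed (t9 0->-4) — executes, giving -6 — identical to its old value.
  t12: dirty, but its reads are unchanged (a3 unchanged, t10 unchanged); cached -12 stands.
  t14: dirty, but its reads are unchanged (t12 unchanged, a3 unchanged); cached -6 stands.
  t19: dirty, but its reads are unchanged (t3 unchanged, t14 unchanged); cached -6 stands.

Note the absorption at t10: it re-runs yet its value is the same, leaving the output's value untouched.

Demanding t19 again yields -6.
2 computations run: t9, t10.
The nodes whose values change: a1, t9.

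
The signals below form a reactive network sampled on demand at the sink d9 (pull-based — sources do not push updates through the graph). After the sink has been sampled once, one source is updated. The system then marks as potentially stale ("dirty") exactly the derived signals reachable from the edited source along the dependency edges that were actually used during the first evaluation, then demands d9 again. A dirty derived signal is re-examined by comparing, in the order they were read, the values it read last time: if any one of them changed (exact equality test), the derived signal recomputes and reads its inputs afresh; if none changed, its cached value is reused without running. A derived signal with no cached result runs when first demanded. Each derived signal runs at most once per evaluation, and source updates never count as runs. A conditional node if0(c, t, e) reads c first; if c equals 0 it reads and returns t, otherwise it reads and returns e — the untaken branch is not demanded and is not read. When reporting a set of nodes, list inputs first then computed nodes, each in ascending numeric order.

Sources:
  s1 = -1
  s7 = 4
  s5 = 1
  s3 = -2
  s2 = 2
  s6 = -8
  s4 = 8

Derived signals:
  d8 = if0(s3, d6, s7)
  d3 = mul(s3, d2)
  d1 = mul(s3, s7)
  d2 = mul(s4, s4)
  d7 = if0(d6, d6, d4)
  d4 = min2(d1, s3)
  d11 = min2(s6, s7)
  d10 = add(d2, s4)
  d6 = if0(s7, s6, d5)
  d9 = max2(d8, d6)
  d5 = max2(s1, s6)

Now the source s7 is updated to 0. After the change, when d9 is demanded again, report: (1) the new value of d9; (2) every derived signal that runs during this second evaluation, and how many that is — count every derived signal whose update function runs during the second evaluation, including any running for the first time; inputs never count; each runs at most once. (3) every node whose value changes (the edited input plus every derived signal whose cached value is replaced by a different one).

Initial pass — values computed on the first demand:
  d5 = max2(-1, -8) = -1
  d6 = if0(s7=4 -> else branch d5) = -1
  d8 = if0(s3=-2 -> else branch s7) = 4
  d9 = max2(4, -1) = 4

Second demand — change propagation:
  d6: re-runs because s7 4->0; new result -8.
  d8: re-runs because s7 4->0; new result 0.
  d9: re-runs because d8 4->0; d6 -1->-8; new result 0.

d9 now evaluates to 0.
Run set: d6, d8, d9 (3 run).
Changed values: s7, d6, d8, d9.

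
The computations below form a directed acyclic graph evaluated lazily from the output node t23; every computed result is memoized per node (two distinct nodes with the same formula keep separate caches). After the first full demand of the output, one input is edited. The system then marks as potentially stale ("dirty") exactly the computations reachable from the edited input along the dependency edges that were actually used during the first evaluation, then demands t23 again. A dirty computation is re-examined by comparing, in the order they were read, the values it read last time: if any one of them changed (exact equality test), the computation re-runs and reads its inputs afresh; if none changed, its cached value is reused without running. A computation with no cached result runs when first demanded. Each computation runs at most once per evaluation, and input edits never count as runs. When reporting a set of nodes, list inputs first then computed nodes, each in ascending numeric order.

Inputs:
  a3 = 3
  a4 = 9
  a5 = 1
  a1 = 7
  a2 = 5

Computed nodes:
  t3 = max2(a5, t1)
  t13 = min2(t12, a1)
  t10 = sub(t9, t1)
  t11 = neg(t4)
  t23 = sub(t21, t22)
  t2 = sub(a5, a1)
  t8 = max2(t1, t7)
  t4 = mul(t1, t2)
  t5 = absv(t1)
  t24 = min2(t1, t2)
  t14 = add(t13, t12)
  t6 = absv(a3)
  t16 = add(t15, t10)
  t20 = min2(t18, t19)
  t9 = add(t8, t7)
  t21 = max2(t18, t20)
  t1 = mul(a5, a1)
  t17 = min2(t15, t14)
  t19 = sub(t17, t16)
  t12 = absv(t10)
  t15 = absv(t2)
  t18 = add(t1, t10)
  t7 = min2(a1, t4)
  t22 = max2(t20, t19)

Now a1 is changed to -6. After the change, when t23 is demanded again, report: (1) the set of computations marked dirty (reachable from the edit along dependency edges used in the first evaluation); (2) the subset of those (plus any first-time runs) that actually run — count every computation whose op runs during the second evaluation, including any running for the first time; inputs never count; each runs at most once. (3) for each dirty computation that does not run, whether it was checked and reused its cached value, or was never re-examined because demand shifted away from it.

The edit dirties: t1, t2, t4, t7, t8, t9, t10, t12, t13, t14, t15, t16, t17, t18, t19, t20, t21, t22, t23.
18 computations run: t1, t2, t4, t7, t8, t9, t10, t13, t14, t15, t16, t17, t18, t19, t20, t21, t22, t23.
Cache hits after checking: t12.
Note where the cutoff bites: t12 is checked, finds nothing changed, and keeps its cache.

First demand of the output computes:
  t1 = mul(1, 7) = 7
  t2 = sub(1, 7) = -6
  t4 = mul(7, -6) = -42
  t7 = min2(7, -42) = -42
  t8 = max2(7, -42) = 7
  t9 = add(7, -42) = -35
  t10 = sub(-35, 7) = -42
  t12 = absv(-42) = 42
  t13 = min2(42, 7) = 7
  t14 = add(7, 42) = 49
  t15 = absv(-6) = 6
  t16 = add(6, -42) = -36
  t17 = min2(6, 49) = 6
  t18 = add(7, -42) = -35
  t19 = sub(6, -36) = 42
  t20 = min2(-35, 42) = -35
  t21 = max2(-35, -35) = -35
  t22 = max2(-35, 42) = 42
  t23 = sub(-35, 42) = -77

After the edit, cleaning proceeds:
  t1: a read changed (a1 7->-6) — executes, giving -6.
  t2: a read changed (a1 7->-6) — executes, giving 7.
  t4: a read changed (t1 7->-6; t2 -6->7) — executes, giving -42 — identical to its old value.
  t7: a read changed (a1 7->-6) — executes, giving -42 — identical to its old value.
  t8: a read changed (t1 7->-6) — executes, giving -6.
  t9: a read changed (t8 7->-6) — executes, giving -48.
  t10: a read changed (t9 -35->-48; t1 7->-6) — executes, giving -42 — identical to its old value.
  t12: dirty, but its reads are unchanged (t10 unchanged); cached 42 stands.
  t13: a read changed (a1 7->-6) — executes, giving -6.
  t14: a read changed (t13 7->-6) — executes, giving 36.
  t15: a read changed (t2 -6->7) — executes, giving 7.
  t16: a read changed (t15 6->7) — executes, giving -35.
  t17: a read changed (t15 6->7; t14 49->36) — executes, giving 7.
  t18: a read changed (t1 7->-6) — executes, giving -48.
  t19: a read changed (t17 6->7; t16 -36->-35) — executes, giving 42 — identical to its old value.
  t20: a read changed (t18 -35->-48) — executes, giving -48.
  t21: a read changed (t18 -35->-48; t20 -35->-48) — executes, giving -48.
  t22: a read changed (t20 -35->-48) — executes, giving 42 — identical to its old value.
  t23: a read changed (t21 -35->-48) — executes, giving -90.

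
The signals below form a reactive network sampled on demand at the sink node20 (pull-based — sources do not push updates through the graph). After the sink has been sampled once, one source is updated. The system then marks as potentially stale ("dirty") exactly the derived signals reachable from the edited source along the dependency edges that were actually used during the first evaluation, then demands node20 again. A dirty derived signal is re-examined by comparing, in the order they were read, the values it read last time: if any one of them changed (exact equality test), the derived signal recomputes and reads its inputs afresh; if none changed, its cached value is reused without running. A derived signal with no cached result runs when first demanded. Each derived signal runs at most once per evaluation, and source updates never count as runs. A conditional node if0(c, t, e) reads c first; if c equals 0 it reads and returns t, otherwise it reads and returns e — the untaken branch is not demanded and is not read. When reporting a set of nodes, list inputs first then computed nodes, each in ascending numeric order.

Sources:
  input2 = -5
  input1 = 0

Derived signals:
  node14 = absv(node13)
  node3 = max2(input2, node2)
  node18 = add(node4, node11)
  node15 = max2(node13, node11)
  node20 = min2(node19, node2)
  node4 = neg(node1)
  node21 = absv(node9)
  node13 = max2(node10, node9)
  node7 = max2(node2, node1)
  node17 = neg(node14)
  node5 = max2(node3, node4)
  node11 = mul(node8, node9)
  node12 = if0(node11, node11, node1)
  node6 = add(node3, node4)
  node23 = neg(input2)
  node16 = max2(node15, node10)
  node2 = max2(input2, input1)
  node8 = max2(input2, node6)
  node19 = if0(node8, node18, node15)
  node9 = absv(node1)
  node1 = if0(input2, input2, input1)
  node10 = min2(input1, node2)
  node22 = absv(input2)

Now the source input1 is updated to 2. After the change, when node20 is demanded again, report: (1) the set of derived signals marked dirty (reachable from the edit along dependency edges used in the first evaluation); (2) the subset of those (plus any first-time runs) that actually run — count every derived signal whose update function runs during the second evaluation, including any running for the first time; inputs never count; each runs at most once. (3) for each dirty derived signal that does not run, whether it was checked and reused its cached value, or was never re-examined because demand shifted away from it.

Dirty set: node1, node2, node3, node4, node6, node8, node9, node11, node18, node19, node20.
Run set: node1, node2, node3, node4, node6, node9, node11, node18, node19, node20 (10 run).
Re-examined without running (cache reused): node8.
The important point: at node8 every value read last time is unchanged, so the dirty flag clears without a run.

Initial pass — values computed on the first demand:
  node1 = if0(input2=-5 -> else branch input1) = 0
  node2 = max2(-5, 0) = 0
  node3 = max2(-5, 0) = 0
  node4 = neg(0) = 0
  node6 = add(0, 0) = 0
  node8 = max2(-5, 0) = 0
  node9 = absv(0) = 0
  node11 = mul(0, 0) = 0
  node18 = add(0, 0) = 0
  node19 = if0(node8=0 -> then branch node18) = 0
  node20 = min2(0, 0) = 0

Second demand — change propagation:
  node1: re-runs because input1 0->2; new result 2.
  node2: re-runs because input1 0->2; new result 2.
  node3: re-runs because node2 0->2; new result 2.
  node4: re-runs because node1 0->2; new result -2.
  node6: re-runs because node3 0->2; node4 0->-2; new result 0 (unchanged).
  node8: re-examined; everything it read last time is the same (input2 unchanged, node6 unchanged) — cache 0 kept, no run.
  node9: re-runs because node1 0->2; new result 2.
  node11: re-runs because node9 0->2; new result 0 (unchanged).
  node18: re-runs because node4 0->-2; new result -2.
  node19: re-runs because node18 0->-2; new result -2.
  node20: re-runs because node19 0->-2; node2 0->2; new result -2.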